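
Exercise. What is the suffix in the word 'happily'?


The word 'happily' = 'happy' (root) + '-ly' (suffix). The suffix is '-ly'.

ly


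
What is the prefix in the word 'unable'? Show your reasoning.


The word 'unable' = 'un' (prefix) + 'able' (root). The prefix is 'un'.

un


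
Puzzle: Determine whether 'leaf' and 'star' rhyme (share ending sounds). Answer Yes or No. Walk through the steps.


Rime (stressed vowel + following sounds) of 'leaf': -eaf = /iːf/
Rime of 'star': -ar = /ɑːr/
/iːf/ and /ɑːr/ are different ending sounds, so the words do not rhyme.

No


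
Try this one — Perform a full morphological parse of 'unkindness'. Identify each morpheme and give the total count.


Step 1: Identify prefix: 'un' (meaning: not/reverse)
Step 2: Identify root: 'kind'
Step 3: Identify suffix(es): 'ness'
Decomposition: un- (prefix: not/reverse) + kind (root) + -ness (suffix: state of)
Total morphemes: 3

3 morphemes (un- (prefix: not/reverse) + kind (root) + -ness (suffix: state of))


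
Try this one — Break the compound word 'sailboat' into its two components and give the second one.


Split 'sailboat' into 'sail' + 'boat'. The second part is 'boat'.

boat


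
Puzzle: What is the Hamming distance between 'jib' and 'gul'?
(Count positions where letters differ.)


Alignment:
Position 1: 'j' vs 'g' = DIFFER
Position 2: 'i' vs 'u' = DIFFER
Position 3: 'b' vs 'l' = DIFFER
Total differences: 3

3


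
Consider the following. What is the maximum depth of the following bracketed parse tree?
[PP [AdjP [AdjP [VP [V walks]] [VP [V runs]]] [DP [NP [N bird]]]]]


Count bracket nesting levels:
'[' at pos 0: depth = 1
'[' at pos 4: depth = 2
'[' at pos 10: depth = 3
'[' at pos 16: depth = 4
'[' at pos 20: depth = 5
'[' at pos 31: depth = 4
'[' at pos 35: depth = 5
'[' at pos 46: depth = 3
'[' at pos 50: depth = 4
'[' at pos 54: depth = 5
Maximum depth reached: 5

5


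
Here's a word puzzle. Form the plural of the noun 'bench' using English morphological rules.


Apply rule: Add -es (sibilant/fricative ending). 'bench' becomes 'benches'.

benches


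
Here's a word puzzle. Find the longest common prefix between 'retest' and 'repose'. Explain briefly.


Compare from the start: 2 characters match: 're'. Mismatch at position 3: 't' vs 'p'.

re


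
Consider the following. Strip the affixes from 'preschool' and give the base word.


Remove prefix 'pre' from 'preschool' to get root 'school'.

school


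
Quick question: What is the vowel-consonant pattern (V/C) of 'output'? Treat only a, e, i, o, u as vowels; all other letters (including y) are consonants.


Letter mapping: o = V, u = V, t = C, p = C, u = V, t = C.

VVCCVC


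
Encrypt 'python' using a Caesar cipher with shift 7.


Shift each letter by 7: p -> w, y -> f, t -> a, h -> o, o -> v, n -> u. Result: 'wfaovu'.

wfaovu


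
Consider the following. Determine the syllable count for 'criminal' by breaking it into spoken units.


Break 'criminal' into syllables: crim-i-nal -> crim | i | nal = 3 syllables

3 syllables


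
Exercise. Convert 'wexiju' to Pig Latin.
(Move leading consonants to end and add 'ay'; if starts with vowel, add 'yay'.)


'wexiju': move consonant cluster 'w' to end and add 'ay': 'exijuway'.

exijuway


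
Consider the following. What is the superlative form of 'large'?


Apply superlative formation (ends in e: add -st): 'large' -> 'largest'.

largest


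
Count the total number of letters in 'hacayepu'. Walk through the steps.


Spell out 'hacayepu' and number each letter: h(1), a(2), c(3), a(4), y(5), e(6), p(7), u(8). Total: 8 letters.

8


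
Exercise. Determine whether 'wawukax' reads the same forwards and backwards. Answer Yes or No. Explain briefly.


Forward: 'wawukax'
Reversed: 'xakuwaw'
They differ.

No


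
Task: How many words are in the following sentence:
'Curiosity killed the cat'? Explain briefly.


Split into words: Curiosity | killed | the | cat = 4 words.

4


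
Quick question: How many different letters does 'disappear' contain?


Unique letters in 'disappear': {a, d, e, i, p, r, s} = 7 distinct letters.

7


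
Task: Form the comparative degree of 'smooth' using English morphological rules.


Apply comparative formation (add -er): 'smooth' -> 'smoother'.

smoother


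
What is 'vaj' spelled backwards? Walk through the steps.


Reverse 'vaj' character by character: 'jav'.

jav


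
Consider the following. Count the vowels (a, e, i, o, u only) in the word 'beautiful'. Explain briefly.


Vowels in 'beautiful': e, a, u, i, u = 5 vowels.

5


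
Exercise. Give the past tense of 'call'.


Apply rule: Add -ed. 'call' becomes 'called'.

called


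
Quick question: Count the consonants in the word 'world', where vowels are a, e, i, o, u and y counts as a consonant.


Consonants in 'world': w, r, l, d = 4 consonants.

4


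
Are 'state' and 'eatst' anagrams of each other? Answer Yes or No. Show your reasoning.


Sorted letters of 'state': 'aestt'
Sorted letters of 'eatst': 'aestt'
They match.

Yes


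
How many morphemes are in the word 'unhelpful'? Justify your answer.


Decomposition: un- (prefix) + help (root) + -ful (suffix) = 3 morpheme(s)

3 morphemes


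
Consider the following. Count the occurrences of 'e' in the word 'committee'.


Letter 'e' in 'committee': found at position(s) 8, 9 = 2 occurrence(s).

2


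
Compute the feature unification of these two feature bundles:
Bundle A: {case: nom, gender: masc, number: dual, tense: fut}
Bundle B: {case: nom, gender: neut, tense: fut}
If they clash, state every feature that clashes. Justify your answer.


Compare features:
case: A=nom vs B=nom -> unified: nom
gender: A=masc vs B=neut -> CLASH
number: A=dual vs B=_ -> unified: dual
tense: A=fut vs B=fut -> unified: fut
Clash detected on feature 'gender' (masc vs neut); unification fails.

CLASH on 'gender' (masc vs neut)


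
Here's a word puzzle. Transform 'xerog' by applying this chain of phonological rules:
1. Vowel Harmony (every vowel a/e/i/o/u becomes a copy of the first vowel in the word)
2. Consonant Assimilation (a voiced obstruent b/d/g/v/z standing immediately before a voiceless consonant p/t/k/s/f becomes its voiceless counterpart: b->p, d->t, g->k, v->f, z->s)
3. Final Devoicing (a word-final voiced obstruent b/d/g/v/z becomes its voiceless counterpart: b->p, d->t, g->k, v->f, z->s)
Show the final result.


Starting form: 'xerog'
Rule 1: Vowel Harmony: all vowels become 'e' (matching first vowel). 'xerog' -> 'xereg'
Rule 2: Consonant Assimilation: no voiced obstruent (b/d/g/v/z) stands immediately before a voiceless consonant (p/t/k/s/f). No change.
Rule 3: Final Devoicing: word-final voiced obstruent 'g' becomes voiceless 'k'. 'xereg' -> 'xerek'
Final form: 'xerek'

xerek


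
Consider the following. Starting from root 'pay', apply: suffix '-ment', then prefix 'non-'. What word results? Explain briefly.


Step 1: Add suffix '-ment' to 'pay' = 'payment'
Step 2: Add prefix 'non-' to 'payment' = 'nonpayment'

nonpayment


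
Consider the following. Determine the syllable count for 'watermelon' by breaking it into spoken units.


Break 'watermelon' into syllables: wa-ter-mel-on -> wa | ter | mel | on = 4 syllables

4 syllables


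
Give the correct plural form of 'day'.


Apply rule: Add -s. 'day' becomes 'days'.

days


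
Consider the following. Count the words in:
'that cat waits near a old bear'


Split into words: that | cat | waits | near | a | old | bear = 7 words.

7


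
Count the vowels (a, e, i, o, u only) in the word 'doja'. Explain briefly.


Vowels in 'doja': o, a = 2 vowels.

2


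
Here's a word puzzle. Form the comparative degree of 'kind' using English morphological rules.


Apply comparative formation (add -er): 'kind' -> 'kinder'.

kinder


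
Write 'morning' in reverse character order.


Reverse 'morning' character by character: 'gninrom'.

gninrom


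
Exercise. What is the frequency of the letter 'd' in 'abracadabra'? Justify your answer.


Letter 'd' in 'abracadabra': found at position(s) 7 = 1 occurrence(s).

1


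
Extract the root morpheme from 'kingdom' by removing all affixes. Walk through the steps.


Remove suffix '-dom' from 'kingdom' to get root 'king'.

king


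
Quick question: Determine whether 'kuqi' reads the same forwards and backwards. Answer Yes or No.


Forward: 'kuqi'
Reversed: 'iquk'
They differ.

No


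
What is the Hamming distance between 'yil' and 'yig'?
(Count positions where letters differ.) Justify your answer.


Alignment:
Position 1: 'y' vs 'y' = match
Position 2: 'i' vs 'i' = match
Position 3: 'l' vs 'g' = DIFFER
Total differences: 1

1


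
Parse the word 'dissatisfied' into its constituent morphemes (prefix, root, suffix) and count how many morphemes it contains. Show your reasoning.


Step 1: Identify prefix: 'dis' (meaning: not/apart)
Step 2: Identify root: 'satisfy'
Step 3: Identify suffix(es): 'ed'
Decomposition: dis- (prefix: not/apart) + satisfy (root) + -ed (suffix: past)
Total morphemes: 3

3 morphemes (dis- (prefix: not/apart) + satisfy (root) + -ed (suffix: past))


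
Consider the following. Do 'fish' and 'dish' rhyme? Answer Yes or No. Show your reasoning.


Rime (stressed vowel + following sounds) of 'fish': -ish = /ɪʃ/
Rime of 'dish': -ish = /ɪʃ/
/ɪʃ/ and /ɪʃ/ are the same ending sound, so the words rhyme.

Yes


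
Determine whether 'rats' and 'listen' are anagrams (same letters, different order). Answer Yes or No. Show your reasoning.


Sorted letters of 'rats': 'arst'
Sorted letters of 'listen': 'eilnst'
They do not match.

No


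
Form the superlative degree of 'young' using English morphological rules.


Apply superlative formation (add -est): 'young' -> 'youngest'.

youngest


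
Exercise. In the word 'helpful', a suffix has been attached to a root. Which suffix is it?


The word 'helpful' = 'help' (root) + '-ful' (suffix). The suffix is '-ful'.

ful


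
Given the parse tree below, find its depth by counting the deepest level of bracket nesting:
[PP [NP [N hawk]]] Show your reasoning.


Count bracket nesting levels:
'[' at pos 0: depth = 1
'[' at pos 4: depth = 2
'[' at pos 8: depth = 3
Maximum depth reached: 3

3


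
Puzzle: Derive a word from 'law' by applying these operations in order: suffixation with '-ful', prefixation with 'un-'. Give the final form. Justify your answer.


Step 1: Add suffix '-ful' to 'law' = 'lawful'
Step 2: Add prefix 'un-' to 'lawful' = 'unlawful'

unlawful


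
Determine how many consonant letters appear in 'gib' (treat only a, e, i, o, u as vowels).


Consonants in 'gib': g, b = 2 consonants.

2


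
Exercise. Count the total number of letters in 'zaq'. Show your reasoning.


Spell out 'zaq' and number each letter: z(1), a(2), q(3). Total: 3 letters.

3


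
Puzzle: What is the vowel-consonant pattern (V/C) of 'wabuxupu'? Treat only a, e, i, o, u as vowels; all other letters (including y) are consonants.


Letter mapping: w = C, a = V, b = C, u = V, x = C, u = V, p = C, u = V.

CVCVCVCV


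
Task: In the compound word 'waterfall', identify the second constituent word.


Split 'waterfall' into 'water' + 'fall'. The second part is 'fall'.

fall


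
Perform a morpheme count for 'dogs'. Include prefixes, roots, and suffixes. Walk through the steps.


Decomposition: dog (root) + -s (plural) = 2 morpheme(s)

2 morphemes


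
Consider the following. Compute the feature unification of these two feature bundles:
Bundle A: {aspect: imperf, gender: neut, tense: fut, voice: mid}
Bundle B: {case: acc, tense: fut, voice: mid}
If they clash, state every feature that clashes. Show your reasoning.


Compare features:
aspect: A=imperf vs B=_ -> unified: imperf
case: A=_ vs B=acc -> unified: acc
gender: A=neut vs B=_ -> unified: neut
tense: A=fut vs B=fut -> unified: fut
voice: A=mid vs B=mid -> unified: mid
No clashes found.

Unified: {aspect: imperf, case: acc, gender: neut, tense: fut, voice: mid}


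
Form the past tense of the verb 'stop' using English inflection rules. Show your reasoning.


Apply rule: Double final consonant and add -ed. 'stop' becomes 'stopped'.

stopped


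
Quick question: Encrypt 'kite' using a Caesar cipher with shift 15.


Shift each letter by 15: k -> z, i -> x, t -> i, e -> t. Result: 'zxit'.

zxit


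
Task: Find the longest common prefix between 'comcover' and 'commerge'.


Compare from the start: 3 characters match: 'com'. Mismatch at position 4: 'c' vs 'm'.

com


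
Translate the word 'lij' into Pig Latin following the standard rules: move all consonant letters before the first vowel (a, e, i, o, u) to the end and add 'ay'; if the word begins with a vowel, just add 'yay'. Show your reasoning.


'lij': move consonant cluster 'l' to end and add 'ay': 'ijlay'.

ijlay


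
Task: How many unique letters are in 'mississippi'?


Unique letters in 'mississippi': {i, m, p, s} = 4 distinct letters.

4


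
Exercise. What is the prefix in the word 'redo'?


The word 'redo' = 're' (prefix) + 'do' (root). The prefix is 're'.

re


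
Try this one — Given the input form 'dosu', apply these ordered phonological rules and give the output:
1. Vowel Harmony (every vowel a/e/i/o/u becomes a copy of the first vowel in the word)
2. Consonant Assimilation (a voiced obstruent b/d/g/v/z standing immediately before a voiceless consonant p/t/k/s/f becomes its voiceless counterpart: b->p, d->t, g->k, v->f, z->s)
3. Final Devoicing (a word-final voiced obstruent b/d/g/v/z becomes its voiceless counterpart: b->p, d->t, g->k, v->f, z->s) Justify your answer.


Starting form: 'dosu'
Rule 1: Vowel Harmony: all vowels become 'o' (matching first vowel). 'dosu' -> 'doso'
Rule 2: Consonant Assimilation: no voiced obstruent (b/d/g/v/z) stands immediately before a voiceless consonant (p/t/k/s/f). No change.
Rule 3: Final Devoicing: the word ends in the vowel 'o', not a consonant. No change.
Final form: 'doso'

doso


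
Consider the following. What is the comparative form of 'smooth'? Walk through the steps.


Apply comparative formation (add -er): 'smooth' -> 'smoother'.

smoother


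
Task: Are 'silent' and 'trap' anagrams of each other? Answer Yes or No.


Sorted letters of 'silent': 'eilnst'
Sorted letters of 'trap': 'aprt'
They do not match.

No


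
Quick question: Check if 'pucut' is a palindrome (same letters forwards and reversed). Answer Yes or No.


Forward: 'pucut'
Reversed: 'tucup'
They differ.

No


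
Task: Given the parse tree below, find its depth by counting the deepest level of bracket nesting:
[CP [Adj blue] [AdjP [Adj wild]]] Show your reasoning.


Count bracket nesting levels:
'[' at pos 0: depth = 1
'[' at pos 4: depth = 2
'[' at pos 15: depth = 2
'[' at pos 21: depth = 3
Maximum depth reached: 3

3


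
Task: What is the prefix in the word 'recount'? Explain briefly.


The word 'recount' = 're' (prefix) + 'count' (root). The prefix is 're'.

re


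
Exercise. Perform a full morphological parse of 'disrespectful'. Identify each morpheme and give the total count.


Step 1: Identify prefix: 'dis' (meaning: not/apart)
Step 2: Identify root: 'respect'
Step 3: Identify suffix(es): 'ful'
Decomposition: dis- (prefix: not/apart) + respect (root) + -ful (suffix: full of)
Total morphemes: 3

3 morphemes (dis- (prefix: not/apart) + respect (root) + -ful (suffix: full of))


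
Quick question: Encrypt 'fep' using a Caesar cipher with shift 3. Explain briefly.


Shift each letter by 3: f -> i, e -> h, p -> s. Result: 'ihs'.

ihs


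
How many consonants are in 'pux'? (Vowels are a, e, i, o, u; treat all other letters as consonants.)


Consonants in 'pux': p, x = 2 consonants.

2


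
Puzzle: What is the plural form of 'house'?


Apply rule: Add -s. 'house' becomes 'houses'.

houses


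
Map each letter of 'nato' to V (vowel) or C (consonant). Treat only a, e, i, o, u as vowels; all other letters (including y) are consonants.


Letter mapping: n = C, a = V, t = C, o = V.

CVCV


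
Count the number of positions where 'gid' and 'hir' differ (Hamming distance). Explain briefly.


Alignment:
Position 1: 'g' vs 'h' = DIFFER
Position 2: 'i' vs 'i' = match
Position 3: 'd' vs 'r' = DIFFER
Total differences: 2

2


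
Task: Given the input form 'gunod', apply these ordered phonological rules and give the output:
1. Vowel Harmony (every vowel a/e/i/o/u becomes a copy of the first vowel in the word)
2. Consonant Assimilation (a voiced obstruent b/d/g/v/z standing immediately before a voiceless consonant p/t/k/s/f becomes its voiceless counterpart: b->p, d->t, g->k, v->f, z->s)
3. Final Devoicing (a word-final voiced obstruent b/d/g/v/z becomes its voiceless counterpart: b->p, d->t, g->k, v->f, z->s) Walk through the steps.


Starting form: 'gunod'
Rule 1: Vowel Harmony: all vowels become 'u' (matching first vowel). 'gunod' -> 'gunud'
Rule 2: Consonant Assimilation: no voiced obstruent (b/d/g/v/z) stands immediately before a voiceless consonant (p/t/k/s/f). No change.
Rule 3: Final Devoicing: word-final voiced obstruent 'd' becomes voiceless 't'. 'gunud' -> 'gunut'
Final form: 'gunut'

gunut


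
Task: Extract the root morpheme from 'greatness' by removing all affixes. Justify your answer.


Remove suffix '-ness' from 'greatness' to get root 'great'.

great


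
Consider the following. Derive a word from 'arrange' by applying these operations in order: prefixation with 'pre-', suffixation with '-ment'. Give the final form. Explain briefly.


Step 1: Add prefix 'pre-' to 'arrange' = 'prearrange'
Step 2: Add suffix '-ment' to 'prearrange' = 'prearrangement'

prearrangement


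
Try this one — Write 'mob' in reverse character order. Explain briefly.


Reverse 'mob' character by character: 'bom'.

bom


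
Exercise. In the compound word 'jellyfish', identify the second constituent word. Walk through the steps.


Split 'jellyfish' into 'jelly' + 'fish'. The second part is 'fish'.

fish


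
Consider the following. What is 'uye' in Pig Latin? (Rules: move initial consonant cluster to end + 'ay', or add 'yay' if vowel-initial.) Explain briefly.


'uye' starts with a vowel, so add 'yay': 'uyeyay'.

uyeyay


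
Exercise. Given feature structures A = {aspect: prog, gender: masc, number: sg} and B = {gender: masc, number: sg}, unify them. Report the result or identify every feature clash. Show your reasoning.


Compare features:
aspect: A=prog vs B=_ -> unified: prog
gender: A=masc vs B=masc -> unified: masc
number: A=sg vs B=sg -> unified: sg
No clashes found.

Unified: {aspect: prog, gender: masc, number: sg}


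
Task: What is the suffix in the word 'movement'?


The word 'movement' = 'move' (root) + '-ment' (suffix). The suffix is '-ment'.

ment


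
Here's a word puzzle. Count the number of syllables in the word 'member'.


Break 'member' into syllables: mem-ber -> mem | ber = 2 syllables

2 syllables


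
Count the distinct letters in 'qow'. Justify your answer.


Unique letters in 'qow': {o, q, w} = 3 distinct letters.

3


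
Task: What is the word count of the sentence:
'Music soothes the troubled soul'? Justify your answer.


Split into words: Music | soothes | the | troubled | soul = 5 words.

5


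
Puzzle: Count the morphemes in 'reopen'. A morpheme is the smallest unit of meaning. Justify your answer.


Decomposition: re- (prefix) + open (root) = 2 morpheme(s)

2 morphemes


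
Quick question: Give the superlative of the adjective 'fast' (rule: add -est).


Apply superlative formation (add -est): 'fast' -> 'fastest'.

fastest


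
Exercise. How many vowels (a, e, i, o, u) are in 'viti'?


Vowels in 'viti': i, i = 2 vowels.

2


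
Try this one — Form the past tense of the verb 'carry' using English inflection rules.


Apply rule: Change -y to -ied. 'carry' becomes 'carried'.

carried


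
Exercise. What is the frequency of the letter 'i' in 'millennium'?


Letter 'i' in 'millennium': found at position(s) 2, 8 = 2 occurrence(s).

2


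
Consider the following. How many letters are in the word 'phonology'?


Spell out 'phonology' and number each letter: p(1), h(2), o(3), n(4), o(5), l(6), o(7), g(8), y(9). Total: 9 letters.

9


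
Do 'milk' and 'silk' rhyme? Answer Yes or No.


Rime (stressed vowel + following sounds) of 'milk': -ilk = /ɪlk/
Rime of 'silk': -ilk = /ɪlk/
/ɪlk/ and /ɪlk/ are the same ending sound, so the words rhyme.

Yes


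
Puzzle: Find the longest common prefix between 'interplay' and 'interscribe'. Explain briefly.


Compare from the start: 5 characters match: 'inter'. Mismatch at position 6: 'p' vs 's'.

inter


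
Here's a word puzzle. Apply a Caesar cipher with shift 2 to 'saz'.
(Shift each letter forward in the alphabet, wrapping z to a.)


Shift each letter by 2: s -> u, a -> c, z -> b. Result: 'ucb'.

ucb


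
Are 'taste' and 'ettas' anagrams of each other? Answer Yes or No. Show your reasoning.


Sorted letters of 'taste': 'aestt'
Sorted letters of 'ettas': 'aestt'
They match.

Yes


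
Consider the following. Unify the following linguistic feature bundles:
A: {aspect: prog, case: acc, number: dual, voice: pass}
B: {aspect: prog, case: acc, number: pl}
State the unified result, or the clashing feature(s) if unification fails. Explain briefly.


Compare features:
aspect: A=prog vs B=prog -> unified: prog
case: A=acc vs B=acc -> unified: acc
number: A=dual vs B=pl -> CLASH
voice: A=pass vs B=_ -> unified: pass
Clash detected on feature 'number' (dual vs pl); unification fails.

CLASH on 'number' (dual vs pl)


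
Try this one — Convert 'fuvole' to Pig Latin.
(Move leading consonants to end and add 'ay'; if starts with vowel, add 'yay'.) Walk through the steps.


'fuvole': move consonant cluster 'f' to end and add 'ay': 'uvolefay'.

uvolefay


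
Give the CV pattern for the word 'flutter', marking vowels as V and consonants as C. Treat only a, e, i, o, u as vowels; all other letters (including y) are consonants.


Letter mapping: f = C, l = C, u = V, t = C, t = C, e = V, r = C.

CCVCCVC


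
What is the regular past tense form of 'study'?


Apply rule: Change -y to -ied. 'study' becomes 'studied'.

studied


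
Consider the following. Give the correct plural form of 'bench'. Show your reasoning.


Apply rule: Add -es (sibilant/fricative ending). 'bench' becomes 'benches'.

benches


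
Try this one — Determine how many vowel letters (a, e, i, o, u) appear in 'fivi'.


Vowels in 'fivi': i, i = 2 vowels.

2


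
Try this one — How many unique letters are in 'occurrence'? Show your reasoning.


Unique letters in 'occurrence': {c, e, n, o, r, u} = 6 distinct letters.

6


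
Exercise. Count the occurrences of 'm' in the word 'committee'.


Letter 'm' in 'committee': found at position(s) 3, 4 = 2 occurrence(s).

2


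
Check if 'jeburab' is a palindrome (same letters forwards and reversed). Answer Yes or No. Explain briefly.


Forward: 'jeburab'
Reversed: 'barubej'
They differ.

No


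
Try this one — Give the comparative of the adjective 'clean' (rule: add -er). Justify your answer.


Apply comparative formation (add -er): 'clean' -> 'cleaner'.

cleaner


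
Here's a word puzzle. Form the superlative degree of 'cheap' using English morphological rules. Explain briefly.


Apply superlative formation (add -est): 'cheap' -> 'cheapest'.

cheapest


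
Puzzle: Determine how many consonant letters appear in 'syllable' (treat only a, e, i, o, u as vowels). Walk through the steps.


Consonants in 'syllable': s, y, l, l, b, l = 6 consonants.

6


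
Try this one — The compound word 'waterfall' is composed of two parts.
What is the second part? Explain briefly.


Split 'waterfall' into 'water' + 'fall'. The second part is 'fall'.

fall


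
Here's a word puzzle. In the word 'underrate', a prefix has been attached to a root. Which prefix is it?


The word 'underrate' = 'under' (prefix) + 'rate' (root). The prefix is 'under'.

under


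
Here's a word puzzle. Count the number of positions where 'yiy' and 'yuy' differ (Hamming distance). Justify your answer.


Alignment:
Position 1: 'y' vs 'y' = match
Position 2: 'i' vs 'u' = DIFFER
Position 3: 'y' vs 'y' = match
Total differences: 1

1


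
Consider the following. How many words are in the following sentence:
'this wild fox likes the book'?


Split into words: this | wild | fox | likes | the | book = 6 words.

6


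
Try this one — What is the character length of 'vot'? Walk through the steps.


Spell out 'vot' and number each letter: v(1), o(2), t(3). Total: 3 letters.

3


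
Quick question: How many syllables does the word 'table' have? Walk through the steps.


Break 'table' into syllables: ta-ble -> ta | ble = 2 syllables

2 syllables


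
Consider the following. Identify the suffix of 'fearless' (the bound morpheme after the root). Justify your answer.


The word 'fearless' = 'fear' (root) + '-less' (suffix). The suffix is '-less'.

less


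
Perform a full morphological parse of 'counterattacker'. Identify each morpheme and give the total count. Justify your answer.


Step 1: Identify prefix: 'counter' (meaning: against)
Step 2: Identify root: 'attack'
Step 3: Identify suffix(es): 'er'
Decomposition: counter- (prefix: against) + attack (root) + -er (suffix: one who)
Total morphemes: 3

3 morphemes (counter- (prefix: against) + attack (root) + -er (suffix: one who))


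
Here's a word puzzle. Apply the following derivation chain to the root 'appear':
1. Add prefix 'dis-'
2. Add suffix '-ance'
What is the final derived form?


Step 1: Add prefix 'dis-' to 'appear' = 'disappear'
Step 2: Add suffix '-ance' to 'disappear' = 'disappearance'

disappearance


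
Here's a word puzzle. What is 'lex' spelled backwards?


Reverse 'lex' character by character: 'xel'.

xel


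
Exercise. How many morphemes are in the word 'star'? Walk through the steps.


Decomposition: star (free morpheme) = 1 morpheme(s)

1 morphemes


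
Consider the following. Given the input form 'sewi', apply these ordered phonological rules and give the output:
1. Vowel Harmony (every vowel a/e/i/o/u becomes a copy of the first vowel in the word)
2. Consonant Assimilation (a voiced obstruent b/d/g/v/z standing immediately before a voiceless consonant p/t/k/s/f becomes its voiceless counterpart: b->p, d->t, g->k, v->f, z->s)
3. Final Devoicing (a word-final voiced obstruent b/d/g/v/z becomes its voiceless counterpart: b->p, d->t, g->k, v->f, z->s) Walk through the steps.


Starting form: 'sewi'
Rule 1: Vowel Harmony: all vowels become 'e' (matching first vowel). 'sewi' -> 'sewe'
Rule 2: Consonant Assimilation: no voiced obstruent (b/d/g/v/z) stands immediately before a voiceless consonant (p/t/k/s/f). No change.
Rule 3: Final Devoicing: the word ends in the vowel 'e', not a consonant. No change.
Final form: 'sewe'

sewe


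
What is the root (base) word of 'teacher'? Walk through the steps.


Remove suffix '-er' from 'teacher' to get root 'teach'.

teach


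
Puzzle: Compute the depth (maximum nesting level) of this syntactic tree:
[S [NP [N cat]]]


Count bracket nesting levels:
'[' at pos 0: depth = 1
'[' at pos 3: depth = 2
'[' at pos 7: depth = 3
Maximum depth reached: 3

3


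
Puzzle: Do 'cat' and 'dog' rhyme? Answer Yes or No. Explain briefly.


Rime (stressed vowel + following sounds) of 'cat': -at = /æt/
Rime of 'dog': -og = /ɒg/
/æt/ and /ɒg/ are different ending sounds, so the words do not rhyme.

No


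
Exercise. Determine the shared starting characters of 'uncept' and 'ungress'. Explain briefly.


Compare from the start: 2 characters match: 'un'. Mismatch at position 3: 'c' vs 'g'.

un


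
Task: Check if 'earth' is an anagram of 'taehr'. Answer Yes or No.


Sorted letters of 'earth': 'aehrt'
Sorted letters of 'taehr': 'aehrt'
They match.

Yes


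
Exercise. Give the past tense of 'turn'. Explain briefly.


Apply rule: Add -ed. 'turn' becomes 'turned'.

turned


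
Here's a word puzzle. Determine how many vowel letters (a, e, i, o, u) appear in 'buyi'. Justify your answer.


Vowels in 'buyi': u, i = 2 vowels.

2


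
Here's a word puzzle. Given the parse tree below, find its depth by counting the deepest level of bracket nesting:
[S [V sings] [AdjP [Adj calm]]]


Count bracket nesting levels:
'[' at pos 0: depth = 1
'[' at pos 3: depth = 2
'[' at pos 13: depth = 2
'[' at pos 19: depth = 3
Maximum depth reached: 3

3


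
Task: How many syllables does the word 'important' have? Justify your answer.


Break 'important' into syllables: im-por-tant -> im | por | tant = 3 syllables

3 syllables


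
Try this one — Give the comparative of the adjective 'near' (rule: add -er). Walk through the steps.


Apply comparative formation (add -er): 'near' -> 'nearer'.

nearer


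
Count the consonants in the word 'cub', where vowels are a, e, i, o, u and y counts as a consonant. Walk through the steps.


Consonants in 'cub': c, b = 2 consonants.

2


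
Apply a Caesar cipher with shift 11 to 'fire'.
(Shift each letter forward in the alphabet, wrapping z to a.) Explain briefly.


Shift each letter by 11: f -> q, i -> t, r -> c, e -> p. Result: 'qtcp'.

qtcp


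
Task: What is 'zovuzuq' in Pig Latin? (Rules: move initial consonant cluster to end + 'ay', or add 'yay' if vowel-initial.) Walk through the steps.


'zovuzuq': move consonant cluster 'z' to end and add 'ay': 'ovuzuqzay'.

ovuzuqzay


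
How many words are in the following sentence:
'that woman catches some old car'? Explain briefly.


Split into words: that | woman | catches | some | old | car = 6 words.

6


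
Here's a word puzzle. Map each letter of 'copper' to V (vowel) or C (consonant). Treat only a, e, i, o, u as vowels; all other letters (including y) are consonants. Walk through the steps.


Letter mapping: c = C, o = V, p = C, p = C, e = V, r = C.

CVCCVC


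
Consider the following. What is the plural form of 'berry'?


Apply rule: Change -y to -ies (consonant + y). 'berry' becomes 'berries'.

berries


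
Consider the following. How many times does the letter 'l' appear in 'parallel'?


Letter 'l' in 'parallel': found at position(s) 5, 6, 8 = 3 occurrence(s).

3


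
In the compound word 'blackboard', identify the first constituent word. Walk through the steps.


Split 'blackboard' into 'black' + 'board'. The first part is 'black'.

black


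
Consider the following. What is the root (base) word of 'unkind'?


Remove prefix 'un' from 'unkind' to get root 'kind'.

kind


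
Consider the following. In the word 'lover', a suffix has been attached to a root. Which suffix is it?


The word 'lover' = 'love' (root) + '-er' (suffix). The suffix is '-er'.

er


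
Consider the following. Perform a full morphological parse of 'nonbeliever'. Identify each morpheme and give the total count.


Step 1: Identify prefix: 'non' (meaning: not)
Step 2: Identify root: 'believe'
Step 3: Identify suffix(es): 'er'
Decomposition: non- (prefix: not) + believe (root) + -er (suffix: one who)
Total morphemes: 3

3 morphemes (non- (prefix: not) + believe (root) + -er (suffix: one who))


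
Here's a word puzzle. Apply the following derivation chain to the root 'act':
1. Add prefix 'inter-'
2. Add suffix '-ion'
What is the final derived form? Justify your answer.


Step 1: Add prefix 'inter-' to 'act' = 'interact'
Step 2: Add suffix '-ion' to 'interact' = 'interaction'

interaction


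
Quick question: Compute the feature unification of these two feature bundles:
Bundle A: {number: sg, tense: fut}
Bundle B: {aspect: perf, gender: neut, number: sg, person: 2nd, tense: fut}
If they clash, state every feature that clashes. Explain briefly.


Compare features:
aspect: A=_ vs B=perf -> unified: perf
gender: A=_ vs B=neut -> unified: neut
number: A=sg vs B=sg -> unified: sg
person: A=_ vs B=2nd -> unified: 2nd
tense: A=fut vs B=fut -> unified: fut
No clashes found.

Unified: {aspect: perf, gender: neut, number: sg, person: 2nd, tense: fut}


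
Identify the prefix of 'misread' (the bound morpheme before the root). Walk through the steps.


The word 'misread' = 'mis' (prefix) + 'read' (root). The prefix is 'mis'.

mis


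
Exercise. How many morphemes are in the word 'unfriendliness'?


Decomposition: un- (prefix) + friend (root) + -ly (suffix) + -ness (suffix) = 4 morpheme(s)

4 morphemes


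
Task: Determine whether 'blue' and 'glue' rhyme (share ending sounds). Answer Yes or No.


Rime (stressed vowel + following sounds) of 'blue': -ue = /uː/
Rime of 'glue': -ue = /uː/
/uː/ and /uː/ are the same ending sound, so the words rhyme.

Yes


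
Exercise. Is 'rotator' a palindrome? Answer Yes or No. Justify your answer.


Forward: 'rotator'
Reversed: 'rotator'
They are identical.

Yes


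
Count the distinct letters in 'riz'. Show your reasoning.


Unique letters in 'riz': {i, r, z} = 3 distinct letters.

3


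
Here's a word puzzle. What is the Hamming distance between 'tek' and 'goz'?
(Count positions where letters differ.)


Alignment:
Position 1: 't' vs 'g' = DIFFER
Position 2: 'e' vs 'o' = DIFFER
Position 3: 'k' vs 'z' = DIFFER
Total differences: 3

3


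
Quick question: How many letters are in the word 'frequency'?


Spell out 'frequency' and number each letter: f(1), r(2), e(3), q(4), u(5), e(6), n(7), c(8), y(9). Total: 9 letters.

9


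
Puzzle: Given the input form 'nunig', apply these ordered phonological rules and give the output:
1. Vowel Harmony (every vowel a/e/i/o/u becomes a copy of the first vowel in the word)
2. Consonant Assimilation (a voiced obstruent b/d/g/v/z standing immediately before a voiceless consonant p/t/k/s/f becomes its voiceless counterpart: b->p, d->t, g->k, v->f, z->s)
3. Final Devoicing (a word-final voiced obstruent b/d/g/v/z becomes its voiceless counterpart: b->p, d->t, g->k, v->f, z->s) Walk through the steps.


Starting form: 'nunig'
Rule 1: Vowel Harmony: all vowels become 'u' (matching first vowel). 'nunig' -> 'nunug'
Rule 2: Consonant Assimilation: no voiced obstruent (b/d/g/v/z) stands immediately before a voiceless consonant (p/t/k/s/f). No change.
Rule 3: Final Devoicing: word-final voiced obstruent 'g' becomes voiceless 'k'. 'nunug' -> 'nunuk'
Final form: 'nunuk'

nunuk


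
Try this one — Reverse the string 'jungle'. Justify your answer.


Reverse 'jungle' character by character: 'elgnuj'.

elgnuj


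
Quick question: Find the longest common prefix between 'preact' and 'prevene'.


Compare from the start: 3 characters match: 'pre'. Mismatch at position 4: 'a' vs 'v'.

pre


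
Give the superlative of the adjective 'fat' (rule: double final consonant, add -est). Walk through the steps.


Apply superlative formation (double final consonant, add -est): 'fat' -> 'fattest'.

fattest


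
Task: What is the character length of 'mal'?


Spell out 'mal' and number each letter: m(1), a(2), l(3). Total: 3 letters.

3


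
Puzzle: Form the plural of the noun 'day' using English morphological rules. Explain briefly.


Apply rule: Add -s. 'day' becomes 'days'.

days


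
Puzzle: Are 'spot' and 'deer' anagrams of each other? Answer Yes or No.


Sorted letters of 'spot': 'opst'
Sorted letters of 'deer': 'deer'
They do not match.

No


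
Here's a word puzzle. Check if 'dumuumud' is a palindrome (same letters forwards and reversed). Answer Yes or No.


Forward: 'dumuumud'
Reversed: 'dumuumud'
They are identical.

Yes


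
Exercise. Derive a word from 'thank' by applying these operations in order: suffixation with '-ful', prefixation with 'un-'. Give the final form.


Step 1: Add suffix '-ful' to 'thank' = 'thankful'
Step 2: Add prefix 'un-' to 'thankful' = 'unthankful'

unthankful


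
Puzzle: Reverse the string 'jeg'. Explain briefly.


Reverse 'jeg' character by character: 'gej'.

gej


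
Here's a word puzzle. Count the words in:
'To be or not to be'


Split into words: To | be | or | not | to | be = 6 words.

6


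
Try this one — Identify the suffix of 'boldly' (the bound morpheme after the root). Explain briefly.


The word 'boldly' = 'bold' (root) + '-ly' (suffix). The suffix is '-ly'.

ly


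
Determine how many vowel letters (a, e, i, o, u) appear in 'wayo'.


Vowels in 'wayo': a, o = 2 vowels.

2


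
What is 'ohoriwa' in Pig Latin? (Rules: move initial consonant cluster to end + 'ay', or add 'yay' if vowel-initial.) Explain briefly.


'ohoriwa' starts with a vowel, so add 'yay': 'ohoriwayay'.

ohoriwayay


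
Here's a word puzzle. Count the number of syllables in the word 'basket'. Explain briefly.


Break 'basket' into syllables: bas-ket -> bas | ket = 2 syllables

2 syllables


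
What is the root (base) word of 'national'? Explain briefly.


Remove suffix '-al' from 'national' to get root 'nation'.

nation


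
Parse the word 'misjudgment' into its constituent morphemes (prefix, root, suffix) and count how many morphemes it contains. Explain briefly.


Step 1: Identify prefix: 'mis' (meaning: wrongly)
Step 2: Identify root: 'judge'
Step 3: Identify suffix(es): 'ment'
Decomposition: mis- (prefix: wrongly) + judge (root) + -ment (suffix: action/result)
Total morphemes: 3

3 morphemes (mis- (prefix: wrongly) + judge (root) + -ment (suffix: action/result))


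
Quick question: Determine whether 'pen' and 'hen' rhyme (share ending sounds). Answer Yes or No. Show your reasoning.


Rime (stressed vowel + following sounds) of 'pen': -en = /ɛn/
Rime of 'hen': -en = /ɛn/
/ɛn/ and /ɛn/ are the same ending sound, so the words rhyme.

Yes


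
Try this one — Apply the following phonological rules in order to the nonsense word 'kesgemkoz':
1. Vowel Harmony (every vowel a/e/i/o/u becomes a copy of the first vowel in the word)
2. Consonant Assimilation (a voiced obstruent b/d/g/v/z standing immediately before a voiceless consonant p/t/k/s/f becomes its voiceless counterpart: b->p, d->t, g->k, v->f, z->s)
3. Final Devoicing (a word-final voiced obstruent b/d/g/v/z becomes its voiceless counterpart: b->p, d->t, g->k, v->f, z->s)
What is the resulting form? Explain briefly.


Starting form: 'kesgemkoz'
Rule 1: Vowel Harmony: all vowels become 'e' (matching first vowel). 'kesgemkoz' -> 'kesgemkez'
Rule 2: Consonant Assimilation: no voiced obstruent (b/d/g/v/z) stands immediately before a voiceless consonant (p/t/k/s/f). No change.
Rule 3: Final Devoicing: word-final voiced obstruent 'z' becomes voiceless 's'. 'kesgemkez' -> 'kesgemkes'
Final form: 'kesgemkes'

kesgemkes


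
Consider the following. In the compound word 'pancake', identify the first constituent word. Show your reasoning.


Split 'pancake' into 'pan' + 'cake'. The first part is 'pan'.

pan


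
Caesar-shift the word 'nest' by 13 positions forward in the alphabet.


Shift each letter by 13: n -> a, e -> r, s -> f, t -> g. Result: 'arfg'.

arfg


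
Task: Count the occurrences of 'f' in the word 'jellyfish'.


Letter 'f' in 'jellyfish': found at position(s) 6 = 1 occurrence(s).

1


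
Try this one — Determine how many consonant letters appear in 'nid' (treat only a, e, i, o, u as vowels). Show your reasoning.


Consonants in 'nid': n, d = 2 consonants.

2


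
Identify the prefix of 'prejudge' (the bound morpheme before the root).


The word 'prejudge' = 'pre' (prefix) + 'judge' (root). The prefix is 'pre'.

pre


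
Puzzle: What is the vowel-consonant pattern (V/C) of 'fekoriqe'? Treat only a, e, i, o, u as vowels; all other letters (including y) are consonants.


Letter mapping: f = C, e = V, k = C, o = V, r = C, i = V, q = C, e = V.

CVCVCVCV
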